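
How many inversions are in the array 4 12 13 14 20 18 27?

1

Inversion pairs (indices are 0-based):
(4,5): 20 > 18
That's 1 pair.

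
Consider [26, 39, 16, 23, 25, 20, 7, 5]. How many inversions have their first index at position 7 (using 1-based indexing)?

1

The element at index 7 is 7.
Elements after it: 5
Those smaller than 7: 5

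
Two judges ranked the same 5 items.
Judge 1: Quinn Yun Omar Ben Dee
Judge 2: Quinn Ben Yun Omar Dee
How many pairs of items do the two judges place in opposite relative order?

Assign each item its position (1..5) in the first ordering, then rewrite the second ordering as that position sequence:
positions: Quinn→1, Yun→2, Omar→3, Ben→4, Dee→5
second ordering as positions: [1, 4, 2, 3, 5]
Discordant pairs = inversions in this position sequence.
1: 0
4: 2, 3 → 2
2: 0
3: 0
5: 0
Total: 0 + 2 + 0 + 0 + 0 = 2

Discordant pairs: 2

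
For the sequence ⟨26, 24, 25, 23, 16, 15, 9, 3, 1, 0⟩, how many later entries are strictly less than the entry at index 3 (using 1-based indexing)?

The element at index 3 is 25.
Elements after it: 23, 16, 15, 9, 3, 1, 0
Those smaller than 25: 23, 16, 15, 9, 3, 1, 0

7 such elements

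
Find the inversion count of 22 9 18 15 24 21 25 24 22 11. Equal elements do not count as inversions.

18

Count, for each position, how many later elements it exceeds:
22 → 9, 18, 15, 21, 11 → 5
9 → none → 0
18 → 15, 11 → 2
15 → 11 → 1
24 → 21, 22, 11 → 3
21 → 11 → 1
25 → 24, 22, 11 → 3
24 → 22, 11 → 2
22 → 11 → 1
11 → none → 0
Sum: 5 + 0 + 2 + 1 + 3 + 1 + 3 + 2 + 1 + 0 = 18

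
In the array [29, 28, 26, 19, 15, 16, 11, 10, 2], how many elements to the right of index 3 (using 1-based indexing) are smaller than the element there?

6

The element at index 3 is 26.
Elements after it: 19, 15, 16, 11, 10, 2
Those smaller than 26: 19, 15, 16, 11, 10, 2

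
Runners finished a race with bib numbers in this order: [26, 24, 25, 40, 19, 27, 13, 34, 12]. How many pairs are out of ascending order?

Sweep left to right; for each value list the smaller values that follow it:
26 → 24, 25, 19, 13, 12 → 5
24 → 19, 13, 12 → 3
25 → 19, 13, 12 → 3
40 → 19, 27, 13, 34, 12 → 5
19 → 13, 12 → 2
27 → 13, 12 → 2
13 → 12 → 1
34 → 12 → 1
12 → none → 0
Sum: 5 + 3 + 3 + 5 + 2 + 2 + 1 + 1 + 0 = 22

22 inversions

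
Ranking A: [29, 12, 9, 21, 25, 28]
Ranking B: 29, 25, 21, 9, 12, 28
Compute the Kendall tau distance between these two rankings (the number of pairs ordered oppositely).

Assign each item its position (1..6) in the first ordering, then rewrite the second ordering as that position sequence:
positions: 29→1, 12→2, 9→3, 21→4, 25→5, 28→6
second ordering as positions: [1, 5, 4, 3, 2, 6]
Discordant pairs = inversions in this position sequence.
1: 0
5: 4, 3, 2 → 3
4: 3, 2 → 2
3: 2 → 1
2: 0
6: 0
Total: 0 + 3 + 2 + 1 + 0 + 0 = 6

6 discordant pairs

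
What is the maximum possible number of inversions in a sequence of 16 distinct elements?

The maximum occurs when the array is in strictly decreasing order: every one of the C(16, 2) pairs is inverted.
C(16, 2) = 16·15/2 = 120

120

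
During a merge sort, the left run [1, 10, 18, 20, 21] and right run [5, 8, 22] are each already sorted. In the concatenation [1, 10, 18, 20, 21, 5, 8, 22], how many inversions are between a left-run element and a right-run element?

8 split inversions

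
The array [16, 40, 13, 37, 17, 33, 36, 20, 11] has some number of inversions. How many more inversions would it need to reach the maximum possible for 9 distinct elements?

Maximum inversions for 9 distinct elements is C(9, 2) = 9·8/2 = 36.
Current inversions — for each element, count later smaller elements:
16: 2
40: 7
13: 1
37: 5
17: 1
33: 2
36: 2
20: 1
11: 0
Current total: 2 + 7 + 1 + 5 + 1 + 2 + 2 + 1 + 0 = 21
Shortfall: 36 − 21 = 15

15 inversions short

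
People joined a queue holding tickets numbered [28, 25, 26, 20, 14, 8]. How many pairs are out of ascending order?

14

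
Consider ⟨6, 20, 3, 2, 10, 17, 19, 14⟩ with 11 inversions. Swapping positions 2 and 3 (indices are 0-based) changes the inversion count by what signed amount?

Positions 2 and 3 hold 3 and 2; after swapping, the array is [6, 20, 2, 3, 10, 17, 19, 14].
Sweep left to right; for each value list the smaller values that follow it:
6 → 2, 3 → 2
20 → 2, 3, 10, 17, 19, 14 → 6
2 → none → 0
3 → none → 0
10 → none → 0
17 → 14 → 1
19 → 14 → 1
14 → none → 0
Sum: 2 + 6 + 0 + 0 + 0 + 1 + 1 + 0 = 10
Change: 10 − 11 = -1

-1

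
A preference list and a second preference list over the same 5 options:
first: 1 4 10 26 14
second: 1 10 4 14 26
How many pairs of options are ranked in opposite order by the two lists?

2 pairs

Assign each item its position (1..5) in the first ordering, then rewrite the second ordering as that position sequence:
positions: 1→1, 4→2, 10→3, 26→4, 14→5
second ordering as positions: [1, 3, 2, 5, 4]
Discordant pairs = inversions in this position sequence.
1: 0
3: 2 → 1
2: 0
5: 4 → 1
4: 0
Total: 0 + 1 + 0 + 1 + 0 = 2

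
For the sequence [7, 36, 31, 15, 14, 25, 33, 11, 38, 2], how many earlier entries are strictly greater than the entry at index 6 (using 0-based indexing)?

1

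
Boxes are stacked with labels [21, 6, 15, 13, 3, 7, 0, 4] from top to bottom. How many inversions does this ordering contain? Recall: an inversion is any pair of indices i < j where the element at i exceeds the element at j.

Count, for each position, how many later elements it exceeds:
21: 7
6: 3
15: 5
13: 4
3: 1
7: 2
0: 0
4: 0
Sum: 7 + 3 + 5 + 4 + 1 + 2 + 0 + 0 = 22

22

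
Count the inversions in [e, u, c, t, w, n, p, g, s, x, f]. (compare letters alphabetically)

For each element, count later entries that are smaller:
e → c → 1
u → c, t, n, p, g, s, f → 7
c → none → 0
t → n, p, g, s, f → 5
w → n, p, g, s, f → 5
n → g, f → 2
p → g, f → 2
g → f → 1
s → f → 1
x → f → 1
f → none → 0
Sum: 1 + 7 + 0 + 5 + 5 + 2 + 2 + 1 + 1 + 1 + 0 = 25

25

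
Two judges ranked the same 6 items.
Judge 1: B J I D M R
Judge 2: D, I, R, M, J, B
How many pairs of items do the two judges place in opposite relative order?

11 discordant pairs

Assign each item its position (1..6) in the first ordering, then rewrite the second ordering as that position sequence:
positions: B→1, J→2, I→3, D→4, M→5, R→6
second ordering as positions: [4, 3, 6, 5, 2, 1]
Discordant pairs = inversions in this position sequence.
4: 3, 2, 1 → 3
3: 2, 1 → 2
6: 5, 2, 1 → 3
5: 2, 1 → 2
2: 1 → 1
1: 0
Total: 3 + 2 + 3 + 2 + 1 + 0 = 11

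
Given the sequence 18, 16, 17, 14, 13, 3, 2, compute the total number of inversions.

Sweep left to right; for each value list the smaller values that follow it:
18 → 16, 17, 14, 13, 3, 2 → 6
16 → 14, 13, 3, 2 → 4
17 → 14, 13, 3, 2 → 4
14 → 13, 3, 2 → 3
13 → 3, 2 → 2
3 → 2 → 1
2 → none → 0
Sum: 6 + 4 + 4 + 3 + 2 + 1 + 0 = 20

20 inversions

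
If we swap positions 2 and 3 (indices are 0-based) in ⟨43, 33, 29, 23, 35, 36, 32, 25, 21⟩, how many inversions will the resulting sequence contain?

25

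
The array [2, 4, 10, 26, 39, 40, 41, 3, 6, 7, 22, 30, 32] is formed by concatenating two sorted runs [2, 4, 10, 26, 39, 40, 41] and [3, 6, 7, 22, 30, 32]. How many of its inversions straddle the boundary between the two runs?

Take each right-half value and tally the left-half values above it:
r = 3: 4, 10, 26, 39, 40, 41 → 6
r = 6: 10, 26, 39, 40, 41 → 5
r = 7: 10, 26, 39, 40, 41 → 5
r = 22: 26, 39, 40, 41 → 4
r = 30: 39, 40, 41 → 3
r = 32: 39, 40, 41 → 3
Cross-inversions: 6 + 5 + 5 + 4 + 3 + 3 = 26

26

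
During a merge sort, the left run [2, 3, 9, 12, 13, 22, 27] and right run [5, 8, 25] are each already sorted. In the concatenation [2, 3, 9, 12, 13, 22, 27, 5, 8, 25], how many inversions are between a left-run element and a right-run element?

Take each right-half value and tally the left-half values above it:
r = 5: 9, 12, 13, 22, 27 → 5
r = 8: 9, 12, 13, 22, 27 → 5
r = 25: 27 → 1
Cross-inversions: 5 + 5 + 1 = 11

11 cross-inversions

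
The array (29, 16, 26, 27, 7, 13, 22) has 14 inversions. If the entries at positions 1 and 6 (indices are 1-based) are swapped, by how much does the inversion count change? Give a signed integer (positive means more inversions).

-7

Positions 1 and 6 hold 29 and 13; after swapping, the array is [13, 16, 26, 27, 7, 29, 22].
Sweep left to right; for each value list the smaller values that follow it:
13 → 7 → 1
16 → 7 → 1
26 → 7, 22 → 2
27 → 7, 22 → 2
7 → none → 0
29 → 22 → 1
22 → none → 0
Sum: 1 + 1 + 2 + 2 + 0 + 1 + 0 = 7
Change: 7 − 14 = -7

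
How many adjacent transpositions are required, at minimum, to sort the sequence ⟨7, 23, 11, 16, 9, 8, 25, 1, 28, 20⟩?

Each adjacent swap fixes exactly one inversion, so the minimum swap count equals the number of inversions.
Count inversions — for each element, later elements that are smaller:
7: 1 → 1
23: 11, 16, 9, 8, 1, 20 → 6
11: 9, 8, 1 → 3
16: 9, 8, 1 → 3
9: 8, 1 → 2
8: 1 → 1
25: 1, 20 → 2
1: none → 0
28: 20 → 1
20: none → 0
Total inversions: 1 + 6 + 3 + 3 + 2 + 1 + 2 + 0 + 1 + 0 = 19

There are 19 swaps.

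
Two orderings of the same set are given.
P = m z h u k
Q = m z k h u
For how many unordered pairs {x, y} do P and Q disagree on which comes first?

Assign each item its position (1..5) in the first ordering, then rewrite the second ordering as that position sequence:
positions: m→1, z→2, h→3, u→4, k→5
second ordering as positions: [1, 2, 5, 3, 4]
Discordant pairs = inversions in this position sequence.
1: 0
2: 0
5: 3, 4 → 2
3: 0
4: 0
Total: 0 + 0 + 2 + 0 + 0 = 2

2 disagreeing pairs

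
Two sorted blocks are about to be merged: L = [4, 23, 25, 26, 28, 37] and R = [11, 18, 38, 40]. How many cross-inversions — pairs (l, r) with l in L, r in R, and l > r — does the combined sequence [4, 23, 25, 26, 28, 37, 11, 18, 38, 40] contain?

10

Take each right-half value and tally the left-half values above it:
r = 11: 23, 25, 26, 28, 37 → 5
r = 18: 23, 25, 26, 28, 37 → 5
r = 38: none → 0
r = 40: none → 0
Cross-inversions: 5 + 5 + 0 + 0 = 10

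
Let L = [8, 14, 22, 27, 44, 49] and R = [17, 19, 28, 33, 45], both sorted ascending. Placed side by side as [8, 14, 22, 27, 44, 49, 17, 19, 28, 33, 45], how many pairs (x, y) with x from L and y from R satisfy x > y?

Take each right-half value and tally the left-half values above it:
r = 17: 22, 27, 44, 49 → 4
r = 19: 22, 27, 44, 49 → 4
r = 28: 44, 49 → 2
r = 33: 44, 49 → 2
r = 45: 49 → 1
Cross-inversions: 4 + 4 + 2 + 2 + 1 = 13

13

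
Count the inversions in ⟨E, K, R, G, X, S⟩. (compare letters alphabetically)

Listing every pair i<j with a[i]>a[j] (using 1-based positions):
(2,4): K > G
(3,4): R > G
(5,6): X > S
That's 3 pairs.

3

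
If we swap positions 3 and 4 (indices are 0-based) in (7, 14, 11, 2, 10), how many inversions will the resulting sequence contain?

Positions 3 and 4 hold 2 and 10; after swapping, the array is [7, 14, 11, 10, 2].
Count, for each position, how many later elements it exceeds:
7: 1
14: 3
11: 2
10: 1
2: 0
Sum: 1 + 3 + 2 + 1 + 0 = 7

There are 7 inversions.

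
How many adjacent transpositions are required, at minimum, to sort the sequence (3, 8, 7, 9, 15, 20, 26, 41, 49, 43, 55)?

2 swaps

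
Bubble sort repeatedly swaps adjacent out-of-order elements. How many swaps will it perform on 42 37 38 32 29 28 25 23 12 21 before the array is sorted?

Each adjacent swap fixes exactly one inversion, so the minimum swap count equals the number of inversions.
Count inversions — for each element, later elements that are smaller:
42: 37, 38, 32, 29, 28, 25, 23, 12, 21 → 9
37: 32, 29, 28, 25, 23, 12, 21 → 7
38: 32, 29, 28, 25, 23, 12, 21 → 7
32: 29, 28, 25, 23, 12, 21 → 6
29: 28, 25, 23, 12, 21 → 5
28: 25, 23, 12, 21 → 4
25: 23, 12, 21 → 3
23: 12, 21 → 2
12: none → 0
21: none → 0
Total inversions: 9 + 7 + 7 + 6 + 5 + 4 + 3 + 2 + 0 + 0 = 43

43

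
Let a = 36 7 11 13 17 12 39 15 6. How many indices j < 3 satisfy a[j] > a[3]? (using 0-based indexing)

1 such element

The element at index 3 is 13.
Elements before it: 36, 7, 11
Those larger than 13: 36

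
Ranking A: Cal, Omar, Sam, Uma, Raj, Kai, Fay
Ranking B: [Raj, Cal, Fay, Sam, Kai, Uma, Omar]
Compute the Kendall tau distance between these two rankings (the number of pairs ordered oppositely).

12 discordant pairs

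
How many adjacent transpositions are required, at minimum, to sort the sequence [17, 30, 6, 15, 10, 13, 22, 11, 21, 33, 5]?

Each adjacent swap fixes exactly one inversion, so the minimum swap count equals the number of inversions.
Count inversions — for each element, later elements that are smaller:
17: 6, 15, 10, 13, 11, 5 → 6
30: 6, 15, 10, 13, 22, 11, 21, 5 → 8
6: 5 → 1
15: 10, 13, 11, 5 → 4
10: 5 → 1
13: 11, 5 → 2
22: 11, 21, 5 → 3
11: 5 → 1
21: 5 → 1
33: 5 → 1
5: none → 0
Total inversions: 6 + 8 + 1 + 4 + 1 + 2 + 3 + 1 + 1 + 1 + 0 = 28

Adjacent swaps: 28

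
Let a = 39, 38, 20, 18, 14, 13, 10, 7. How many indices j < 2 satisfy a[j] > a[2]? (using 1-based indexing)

The element at index 2 is 38.
Elements before it: 39
Those larger than 38: 39

1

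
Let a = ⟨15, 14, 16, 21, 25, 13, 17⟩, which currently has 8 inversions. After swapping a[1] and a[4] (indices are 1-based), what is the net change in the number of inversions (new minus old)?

Positions 1 and 4 hold 15 and 21; after swapping, the array is [21, 14, 16, 15, 25, 13, 17].
Sweep left to right; for each value list the smaller values that follow it:
21: 5
14: 1
16: 2
15: 1
25: 2
13: 0
17: 0
Sum: 5 + 1 + 2 + 1 + 2 + 0 + 0 = 11
Change: 11 − 8 = +3

+3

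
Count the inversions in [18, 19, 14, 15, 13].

Out-of-order pairs: 8

Sweep left to right; for each value list the smaller values that follow it:
18 → 14, 15, 13 → 3
19 → 14, 15, 13 → 3
14 → 13 → 1
15 → 13 → 1
13 → none → 0
Sum: 3 + 3 + 1 + 1 + 0 = 8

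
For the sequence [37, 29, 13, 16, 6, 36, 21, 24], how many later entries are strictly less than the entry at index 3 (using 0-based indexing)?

1

The element at index 3 is 16.
Elements after it: 6, 36, 21, 24
Those smaller than 16: 6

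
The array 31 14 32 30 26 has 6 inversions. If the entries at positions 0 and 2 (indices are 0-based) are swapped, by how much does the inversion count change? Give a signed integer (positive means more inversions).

+1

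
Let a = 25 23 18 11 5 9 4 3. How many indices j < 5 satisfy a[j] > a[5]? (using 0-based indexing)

4 such elements

The element at index 5 is 9.
Elements before it: 25, 23, 18, 11, 5
Those larger than 9: 25, 23, 18, 11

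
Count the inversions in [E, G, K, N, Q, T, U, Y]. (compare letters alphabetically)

For each element, count later entries that are smaller:
E → none → 0
G → none → 0
K → none → 0
N → none → 0
Q → none → 0
T → none → 0
U → none → 0
Y → none → 0
Sum: 0 + 0 + 0 + 0 + 0 + 0 + 0 + 0 = 0

0 out-of-order pairs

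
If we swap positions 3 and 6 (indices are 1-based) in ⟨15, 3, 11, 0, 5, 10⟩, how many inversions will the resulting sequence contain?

Positions 3 and 6 hold 11 and 10; after swapping, the array is [15, 3, 10, 0, 5, 11].
Sweep left to right; for each value list the smaller values that follow it:
15: 5
3: 1
10: 2
0: 0
5: 0
11: 0
Sum: 5 + 1 + 2 + 0 + 0 + 0 = 8

Inversions: 8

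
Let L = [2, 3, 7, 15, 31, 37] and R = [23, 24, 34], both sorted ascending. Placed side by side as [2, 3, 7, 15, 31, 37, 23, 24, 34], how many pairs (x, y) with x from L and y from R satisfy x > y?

5 cross-inversions

For each element r of the right run, count left-run elements greater than r:
r = 23: 31, 37 → 2
r = 24: 31, 37 → 2
r = 34: 37 → 1
Cross-inversions: 2 + 2 + 1 = 5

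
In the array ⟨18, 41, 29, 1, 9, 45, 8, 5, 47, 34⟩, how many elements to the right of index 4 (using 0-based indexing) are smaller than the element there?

The element at index 4 is 9.
Elements after it: 45, 8, 5, 47, 34
Those smaller than 9: 8, 5

2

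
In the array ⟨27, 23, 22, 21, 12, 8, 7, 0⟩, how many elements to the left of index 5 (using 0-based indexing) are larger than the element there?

The element at index 5 is 8.
Elements before it: 27, 23, 22, 21, 12
Those larger than 8: 27, 23, 22, 21, 12

5 such elements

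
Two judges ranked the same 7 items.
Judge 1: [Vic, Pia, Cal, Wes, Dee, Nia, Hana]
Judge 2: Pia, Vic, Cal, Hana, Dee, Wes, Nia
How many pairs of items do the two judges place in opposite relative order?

Assign each item its position (1..7) in the first ordering, then rewrite the second ordering as that position sequence:
positions: Vic→1, Pia→2, Cal→3, Wes→4, Dee→5, Nia→6, Hana→7
second ordering as positions: [2, 1, 3, 7, 5, 4, 6]
Discordant pairs = inversions in this position sequence.
2: 1 → 1
1: 0
3: 0
7: 5, 4, 6 → 3
5: 4 → 1
4: 0
6: 0
Total: 1 + 0 + 0 + 3 + 1 + 0 + 0 = 5

5 discordant pairs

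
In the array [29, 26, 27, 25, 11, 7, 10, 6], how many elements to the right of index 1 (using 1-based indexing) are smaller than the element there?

7 such elements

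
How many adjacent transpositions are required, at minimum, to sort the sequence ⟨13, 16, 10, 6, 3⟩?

There are 9 adjacent swaps.

Each adjacent swap fixes exactly one inversion, so the minimum swap count equals the number of inversions.
Count inversions — for each element, later elements that are smaller:
13: 10, 6, 3 → 3
16: 10, 6, 3 → 3
10: 6, 3 → 2
6: 3 → 1
3: none → 0
Total inversions: 3 + 3 + 2 + 1 + 0 = 9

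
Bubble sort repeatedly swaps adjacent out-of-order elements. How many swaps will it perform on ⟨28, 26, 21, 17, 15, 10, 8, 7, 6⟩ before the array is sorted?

The minimum number of adjacent swaps to sort an array equals its inversion count, since every such swap removes exactly one inversion.
Count inversions — for each element, later elements that are smaller:
28: 26, 21, 17, 15, 10, 8, 7, 6 → 8
26: 21, 17, 15, 10, 8, 7, 6 → 7
21: 17, 15, 10, 8, 7, 6 → 6
17: 15, 10, 8, 7, 6 → 5
15: 10, 8, 7, 6 → 4
10: 8, 7, 6 → 3
8: 7, 6 → 2
7: 6 → 1
6: none → 0
Total inversions: 8 + 7 + 6 + 5 + 4 + 3 + 2 + 1 + 0 = 36

36 adjacent swaps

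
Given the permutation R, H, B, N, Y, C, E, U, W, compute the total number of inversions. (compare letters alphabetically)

There are 14 out-of-order pairs.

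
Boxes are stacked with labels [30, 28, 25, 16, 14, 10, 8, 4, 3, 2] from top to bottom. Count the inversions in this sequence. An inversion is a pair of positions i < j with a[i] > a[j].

There are 45 out-of-order pairs.

For each element, count later entries that are smaller:
30 → 28, 25, 16, 14, 10, 8, 4, 3, 2 → 9
28 → 25, 16, 14, 10, 8, 4, 3, 2 → 8
25 → 16, 14, 10, 8, 4, 3, 2 → 7
16 → 14, 10, 8, 4, 3, 2 → 6
14 → 10, 8, 4, 3, 2 → 5
10 → 8, 4, 3, 2 → 4
8 → 4, 3, 2 → 3
4 → 3, 2 → 2
3 → 2 → 1
2 → none → 0
Sum: 9 + 8 + 7 + 6 + 5 + 4 + 3 + 2 + 1 + 0 = 45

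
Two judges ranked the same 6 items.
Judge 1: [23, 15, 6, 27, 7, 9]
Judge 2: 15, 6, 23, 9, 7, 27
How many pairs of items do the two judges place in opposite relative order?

There are 5 discordant pairs.

Assign each item its position (1..6) in the first ordering, then rewrite the second ordering as that position sequence:
positions: 23→1, 15→2, 6→3, 27→4, 7→5, 9→6
second ordering as positions: [2, 3, 1, 6, 5, 4]
Discordant pairs = inversions in this position sequence.
2: 1 → 1
3: 1 → 1
1: 0
6: 5, 4 → 2
5: 4 → 1
4: 0
Total: 1 + 1 + 0 + 2 + 1 + 0 = 5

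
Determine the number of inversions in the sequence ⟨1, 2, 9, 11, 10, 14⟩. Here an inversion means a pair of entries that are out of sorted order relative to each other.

1 inversion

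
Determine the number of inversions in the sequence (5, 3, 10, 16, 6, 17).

Inversions: 3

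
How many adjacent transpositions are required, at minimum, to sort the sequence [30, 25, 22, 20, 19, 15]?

15

Each adjacent swap fixes exactly one inversion, so the minimum swap count equals the number of inversions.
Count inversions — for each element, later elements that are smaller:
30: 25, 22, 20, 19, 15 → 5
25: 22, 20, 19, 15 → 4
22: 20, 19, 15 → 3
20: 19, 15 → 2
19: 15 → 1
15: none → 0
Total inversions: 5 + 4 + 3 + 2 + 1 + 0 = 15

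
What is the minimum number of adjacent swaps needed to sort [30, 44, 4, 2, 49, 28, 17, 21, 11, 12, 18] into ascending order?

33

Each adjacent swap fixes exactly one inversion, so the minimum swap count equals the number of inversions.
Count inversions — for each element, later elements that are smaller:
30: 4, 2, 28, 17, 21, 11, 12, 18 → 8
44: 4, 2, 28, 17, 21, 11, 12, 18 → 8
4: 2 → 1
2: none → 0
49: 28, 17, 21, 11, 12, 18 → 6
28: 17, 21, 11, 12, 18 → 5
17: 11, 12 → 2
21: 11, 12, 18 → 3
11: none → 0
12: none → 0
18: none → 0
Total inversions: 8 + 8 + 1 + 0 + 6 + 5 + 2 + 3 + 0 + 0 + 0 = 33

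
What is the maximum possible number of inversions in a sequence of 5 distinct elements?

The maximum occurs when the array is in strictly decreasing order: every one of the C(5, 2) pairs is inverted.
C(5, 2) = 5·4/2 = 10

10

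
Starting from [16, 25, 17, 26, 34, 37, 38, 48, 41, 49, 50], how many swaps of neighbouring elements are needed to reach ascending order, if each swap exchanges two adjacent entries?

Minimum adjacent swaps = number of inversions (each swap of adjacent out-of-order elements removes one inversion and no swap can remove more).
Count inversions — for each element, later elements that are smaller:
16: none → 0
25: 17 → 1
17: none → 0
26: none → 0
34: none → 0
37: none → 0
38: none → 0
48: 41 → 1
41: none → 0
49: none → 0
50: none → 0
Total inversions: 0 + 1 + 0 + 0 + 0 + 0 + 0 + 1 + 0 + 0 + 0 = 2

There are 2 adjacent swaps.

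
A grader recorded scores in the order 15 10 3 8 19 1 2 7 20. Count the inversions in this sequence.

19 out-of-order pairs

For each element, count later entries that are smaller:
15: 6
10: 5
3: 2
8: 3
19: 3
1: 0
2: 0
7: 0
20: 0
Sum: 6 + 5 + 2 + 3 + 3 + 0 + 0 + 0 + 0 = 19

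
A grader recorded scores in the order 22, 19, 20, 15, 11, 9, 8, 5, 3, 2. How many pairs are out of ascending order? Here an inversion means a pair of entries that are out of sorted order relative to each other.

Count, for each position, how many later elements it exceeds:
22 → 19, 20, 15, 11, 9, 8, 5, 3, 2 → 9
19 → 15, 11, 9, 8, 5, 3, 2 → 7
20 → 15, 11, 9, 8, 5, 3, 2 → 7
15 → 11, 9, 8, 5, 3, 2 → 6
11 → 9, 8, 5, 3, 2 → 5
9 → 8, 5, 3, 2 → 4
8 → 5, 3, 2 → 3
5 → 3, 2 → 2
3 → 2 → 1
2 → none → 0
Sum: 9 + 7 + 7 + 6 + 5 + 4 + 3 + 2 + 1 + 0 = 44

44 out-of-order pairs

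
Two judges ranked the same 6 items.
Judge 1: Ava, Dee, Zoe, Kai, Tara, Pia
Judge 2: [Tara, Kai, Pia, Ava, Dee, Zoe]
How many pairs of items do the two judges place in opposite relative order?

Assign each item its position (1..6) in the first ordering, then rewrite the second ordering as that position sequence:
positions: Ava→1, Dee→2, Zoe→3, Kai→4, Tara→5, Pia→6
second ordering as positions: [5, 4, 6, 1, 2, 3]
Discordant pairs = inversions in this position sequence.
5: 4, 1, 2, 3 → 4
4: 1, 2, 3 → 3
6: 1, 2, 3 → 3
1: 0
2: 0
3: 0
Total: 4 + 3 + 3 + 0 + 0 + 0 = 10

Discordant pairs: 10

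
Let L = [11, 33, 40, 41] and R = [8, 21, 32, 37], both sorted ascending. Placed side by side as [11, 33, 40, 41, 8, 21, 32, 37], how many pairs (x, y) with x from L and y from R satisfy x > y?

Count, for every r in R, how many entries of L exceed r:
r = 8: 11, 33, 40, 41 → 4
r = 21: 33, 40, 41 → 3
r = 32: 33, 40, 41 → 3
r = 37: 40, 41 → 2
Cross-inversions: 4 + 3 + 3 + 2 = 12

12 split inversions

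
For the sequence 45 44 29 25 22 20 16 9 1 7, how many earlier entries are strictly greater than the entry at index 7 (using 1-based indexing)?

6

The element at index 7 is 16.
Elements before it: 45, 44, 29, 25, 22, 20
Those larger than 16: 45, 44, 29, 25, 22, 20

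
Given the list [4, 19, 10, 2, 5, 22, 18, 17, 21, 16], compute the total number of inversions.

Count, for each position, how many later elements it exceeds:
4: 1
19: 6
10: 2
2: 0
5: 0
22: 4
18: 2
17: 1
21: 1
16: 0
Sum: 1 + 6 + 2 + 0 + 0 + 4 + 2 + 1 + 1 + 0 = 17

Inversions: 17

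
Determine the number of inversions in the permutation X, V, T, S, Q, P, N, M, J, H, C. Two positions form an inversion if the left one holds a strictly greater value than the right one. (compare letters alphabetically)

55

For each element, count later entries that are smaller:
X: 10
V: 9
T: 8
S: 7
Q: 6
P: 5
N: 4
M: 3
J: 2
H: 1
C: 0
Sum: 10 + 9 + 8 + 7 + 6 + 5 + 4 + 3 + 2 + 1 + 0 = 55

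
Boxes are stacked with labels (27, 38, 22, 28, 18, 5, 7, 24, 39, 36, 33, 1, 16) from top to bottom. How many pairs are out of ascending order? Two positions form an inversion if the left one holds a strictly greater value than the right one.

45

Element-by-element contributions:
27 → 22, 18, 5, 7, 24, 1, 16 → 7
38 → 22, 28, 18, 5, 7, 24, 36, 33, 1, 16 → 10
22 → 18, 5, 7, 1, 16 → 5
28 → 18, 5, 7, 24, 1, 16 → 6
18 → 5, 7, 1, 16 → 4
5 → 1 → 1
7 → 1 → 1
24 → 1, 16 → 2
39 → 36, 33, 1, 16 → 4
36 → 33, 1, 16 → 3
33 → 1, 16 → 2
1 → none → 0
16 → none → 0
Sum: 7 + 10 + 5 + 6 + 4 + 1 + 1 + 2 + 4 + 3 + 2 + 0 + 0 = 45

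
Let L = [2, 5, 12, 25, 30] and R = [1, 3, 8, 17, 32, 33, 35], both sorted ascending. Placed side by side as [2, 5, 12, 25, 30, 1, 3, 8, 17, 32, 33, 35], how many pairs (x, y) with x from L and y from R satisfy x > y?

There are 14 cross-inversions.

For each element r of the right run, count left-run elements greater than r:
r = 1: 2, 5, 12, 25, 30 → 5
r = 3: 5, 12, 25, 30 → 4
r = 8: 12, 25, 30 → 3
r = 17: 25, 30 → 2
r = 32: none → 0
r = 33: none → 0
r = 35: none → 0
Cross-inversions: 5 + 4 + 3 + 2 + 0 + 0 + 0 = 14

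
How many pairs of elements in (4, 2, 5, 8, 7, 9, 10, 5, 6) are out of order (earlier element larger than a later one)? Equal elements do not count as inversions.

Out-of-order pairs: 10

Count, for each position, how many later elements it exceeds:
4 → 2 → 1
2 → none → 0
5 → none → 0
8 → 7, 5, 6 → 3
7 → 5, 6 → 2
9 → 5, 6 → 2
10 → 5, 6 → 2
5 → none → 0
6 → none → 0
Sum: 1 + 0 + 0 + 3 + 2 + 2 + 2 + 0 + 0 = 10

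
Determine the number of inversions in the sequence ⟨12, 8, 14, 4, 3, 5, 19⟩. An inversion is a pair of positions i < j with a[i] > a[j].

11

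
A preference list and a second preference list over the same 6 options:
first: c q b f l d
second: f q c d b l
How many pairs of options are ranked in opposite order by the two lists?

Assign each item its position (1..6) in the first ordering, then rewrite the second ordering as that position sequence:
positions: c→1, q→2, b→3, f→4, l→5, d→6
second ordering as positions: [4, 2, 1, 6, 3, 5]
Discordant pairs = inversions in this position sequence.
4: 2, 1, 3 → 3
2: 1 → 1
1: 0
6: 3, 5 → 2
3: 0
5: 0
Total: 3 + 1 + 0 + 2 + 0 + 0 = 6

Pairs: 6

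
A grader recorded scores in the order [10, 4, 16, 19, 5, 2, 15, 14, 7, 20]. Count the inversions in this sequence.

Count, for each position, how many later elements it exceeds:
10: 4
4: 1
16: 5
19: 5
5: 1
2: 0
15: 2
14: 1
7: 0
20: 0
Sum: 4 + 1 + 5 + 5 + 1 + 0 + 2 + 1 + 0 + 0 = 19

There are 19 out-of-order pairs.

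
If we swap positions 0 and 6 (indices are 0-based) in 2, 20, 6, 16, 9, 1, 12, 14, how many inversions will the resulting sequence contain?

18

Positions 0 and 6 hold 2 and 12; after swapping, the array is [12, 20, 6, 16, 9, 1, 2, 14].
Sweep left to right; for each value list the smaller values that follow it:
12 → 6, 9, 1, 2 → 4
20 → 6, 16, 9, 1, 2, 14 → 6
6 → 1, 2 → 2
16 → 9, 1, 2, 14 → 4
9 → 1, 2 → 2
1 → none → 0
2 → none → 0
14 → none → 0
Sum: 4 + 6 + 2 + 4 + 2 + 0 + 0 + 0 = 18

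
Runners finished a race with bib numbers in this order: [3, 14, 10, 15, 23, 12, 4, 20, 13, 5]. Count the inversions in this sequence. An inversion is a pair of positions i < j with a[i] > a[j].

21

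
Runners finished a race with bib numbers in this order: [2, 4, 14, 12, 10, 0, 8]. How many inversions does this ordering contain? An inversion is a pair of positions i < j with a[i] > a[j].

Out-of-order index pairs (0-indexed):
(0,5): 2 > 0
(1,5): 4 > 0
(2,3): 14 > 12
(2,4): 14 > 10
(2,5): 14 > 0
(2,6): 14 > 8
(3,4): 12 > 10
(3,5): 12 > 0
(3,6): 12 > 8
(4,5): 10 > 0
(4,6): 10 > 8
That's 11 pairs.

11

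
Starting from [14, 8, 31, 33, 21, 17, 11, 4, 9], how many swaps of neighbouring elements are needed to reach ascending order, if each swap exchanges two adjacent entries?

Minimum adjacent swaps = number of inversions (each swap of adjacent out-of-order elements removes one inversion and no swap can remove more).
Count inversions — for each element, later elements that are smaller:
14: 8, 11, 4, 9 → 4
8: 4 → 1
31: 21, 17, 11, 4, 9 → 5
33: 21, 17, 11, 4, 9 → 5
21: 17, 11, 4, 9 → 4
17: 11, 4, 9 → 3
11: 4, 9 → 2
4: none → 0
9: none → 0
Total inversions: 4 + 1 + 5 + 5 + 4 + 3 + 2 + 0 + 0 = 24

Adjacent swaps: 24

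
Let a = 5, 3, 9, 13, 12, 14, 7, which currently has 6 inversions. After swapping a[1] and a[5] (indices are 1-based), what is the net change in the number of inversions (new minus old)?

Positions 1 and 5 hold 5 and 12; after swapping, the array is [12, 3, 9, 13, 5, 14, 7].
Element-by-element contributions:
12 → 3, 9, 5, 7 → 4
3 → none → 0
9 → 5, 7 → 2
13 → 5, 7 → 2
5 → none → 0
14 → 7 → 1
7 → none → 0
Sum: 4 + 0 + 2 + 2 + 0 + 1 + 0 = 9
Change: 9 − 6 = +3

+3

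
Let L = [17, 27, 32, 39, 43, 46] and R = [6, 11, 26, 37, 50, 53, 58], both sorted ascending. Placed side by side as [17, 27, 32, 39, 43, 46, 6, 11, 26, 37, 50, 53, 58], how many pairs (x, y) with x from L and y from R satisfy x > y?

Count, for every r in R, how many entries of L exceed r:
r = 6: 17, 27, 32, 39, 43, 46 → 6
r = 11: 17, 27, 32, 39, 43, 46 → 6
r = 26: 27, 32, 39, 43, 46 → 5
r = 37: 39, 43, 46 → 3
r = 50: none → 0
r = 53: none → 0
r = 58: none → 0
Cross-inversions: 6 + 6 + 5 + 3 + 0 + 0 + 0 = 20

20 split inversions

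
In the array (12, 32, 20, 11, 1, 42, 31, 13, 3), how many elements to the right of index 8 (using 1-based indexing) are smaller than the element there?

1 such element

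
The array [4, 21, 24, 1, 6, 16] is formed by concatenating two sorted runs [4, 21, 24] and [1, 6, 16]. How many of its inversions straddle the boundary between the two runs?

Take each right-half value and tally the left-half values above it:
r = 1: 4, 21, 24 → 3
r = 6: 21, 24 → 2
r = 16: 21, 24 → 2
Cross-inversions: 3 + 2 + 2 = 7

7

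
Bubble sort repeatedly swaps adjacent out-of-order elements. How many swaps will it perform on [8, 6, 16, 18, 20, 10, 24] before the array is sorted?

4

The minimum number of adjacent swaps to sort an array equals its inversion count, since every such swap removes exactly one inversion.
Count inversions — for each element, later elements that are smaller:
8: 6 → 1
6: none → 0
16: 10 → 1
18: 10 → 1
20: 10 → 1
10: none → 0
24: none → 0
Total inversions: 1 + 0 + 1 + 1 + 1 + 0 + 0 = 4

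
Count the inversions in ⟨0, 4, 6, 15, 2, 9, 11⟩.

5 inversions

Element-by-element contributions:
0: 0
4: 1
6: 1
15: 3
2: 0
9: 0
11: 0
Sum: 0 + 1 + 1 + 3 + 0 + 0 + 0 = 5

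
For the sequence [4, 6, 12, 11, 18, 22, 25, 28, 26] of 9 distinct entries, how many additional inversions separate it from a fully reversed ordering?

34 inversions short

Maximum inversions for 9 distinct elements is C(9, 2) = 9·8/2 = 36.
Current inversions — for each element, count later smaller elements:
4: 0
6: 0
12: 1
11: 0
18: 0
22: 0
25: 0
28: 1
26: 0
Current total: 0 + 0 + 1 + 0 + 0 + 0 + 0 + 1 + 0 = 2
Shortfall: 36 − 2 = 34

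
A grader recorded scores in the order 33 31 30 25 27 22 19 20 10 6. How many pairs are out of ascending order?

Sweep left to right; for each value list the smaller values that follow it:
33 → 31, 30, 25, 27, 22, 19, 20, 10, 6 → 9
31 → 30, 25, 27, 22, 19, 20, 10, 6 → 8
30 → 25, 27, 22, 19, 20, 10, 6 → 7
25 → 22, 19, 20, 10, 6 → 5
27 → 22, 19, 20, 10, 6 → 5
22 → 19, 20, 10, 6 → 4
19 → 10, 6 → 2
20 → 10, 6 → 2
10 → 6 → 1
6 → none → 0
Sum: 9 + 8 + 7 + 5 + 5 + 4 + 2 + 2 + 1 + 0 = 43

43 inversions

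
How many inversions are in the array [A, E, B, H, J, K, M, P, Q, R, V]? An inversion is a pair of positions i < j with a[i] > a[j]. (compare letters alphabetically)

For each element, count later entries that are smaller:
A → none → 0
E → B → 1
B → none → 0
H → none → 0
J → none → 0
K → none → 0
M → none → 0
P → none → 0
Q → none → 0
R → none → 0
V → none → 0
Sum: 0 + 1 + 0 + 0 + 0 + 0 + 0 + 0 + 0 + 0 + 0 = 1

1 out-of-order pair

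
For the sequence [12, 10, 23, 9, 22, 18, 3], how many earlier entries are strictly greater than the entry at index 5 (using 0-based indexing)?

The element at index 5 is 18.
Elements before it: 12, 10, 23, 9, 22
Those larger than 18: 23, 22

2 such elements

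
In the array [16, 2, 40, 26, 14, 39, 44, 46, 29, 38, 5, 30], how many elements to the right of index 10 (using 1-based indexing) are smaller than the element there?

2

The element at index 10 is 38.
Elements after it: 5, 30
Those smaller than 38: 5, 30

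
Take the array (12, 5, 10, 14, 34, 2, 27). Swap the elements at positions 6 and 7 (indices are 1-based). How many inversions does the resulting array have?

Positions 6 and 7 hold 2 and 27; after swapping, the array is [12, 5, 10, 14, 34, 27, 2].
For each element, count later entries that are smaller:
12: 3
5: 1
10: 1
14: 1
34: 2
27: 1
2: 0
Sum: 3 + 1 + 1 + 1 + 2 + 1 + 0 = 9

Inversions: 9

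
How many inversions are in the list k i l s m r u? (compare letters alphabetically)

Out-of-order index pairs (1-indexed):
(1,2): k > i
(4,5): s > m
(4,6): s > r
That's 3 pairs.

3 inversions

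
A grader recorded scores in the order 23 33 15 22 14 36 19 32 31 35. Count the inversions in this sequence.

18

Count, for each position, how many later elements it exceeds:
23: 4
33: 6
15: 1
22: 2
14: 0
36: 4
19: 0
32: 1
31: 0
35: 0
Sum: 4 + 6 + 1 + 2 + 0 + 4 + 0 + 1 + 0 + 0 = 18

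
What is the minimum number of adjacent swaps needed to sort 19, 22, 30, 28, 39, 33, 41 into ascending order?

Each adjacent swap fixes exactly one inversion, so the minimum swap count equals the number of inversions.
Count inversions — for each element, later elements that are smaller:
19: none → 0
22: none → 0
30: 28 → 1
28: none → 0
39: 33 → 1
33: none → 0
41: none → 0
Total inversions: 0 + 0 + 1 + 0 + 1 + 0 + 0 = 2

There are 2 swaps.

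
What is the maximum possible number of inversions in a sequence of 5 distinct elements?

The maximum occurs when the array is in strictly decreasing order: every one of the C(5, 2) pairs is inverted.
C(5, 2) = 5·4/2 = 10

10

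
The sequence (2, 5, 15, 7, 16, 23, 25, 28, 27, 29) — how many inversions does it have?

There are 2 inversions.

Count, for each position, how many later elements it exceeds:
2 → none → 0
5 → none → 0
15 → 7 → 1
7 → none → 0
16 → none → 0
23 → none → 0
25 → none → 0
28 → 27 → 1
27 → none → 0
29 → none → 0
Sum: 0 + 0 + 1 + 0 + 0 + 0 + 0 + 1 + 0 + 0 = 2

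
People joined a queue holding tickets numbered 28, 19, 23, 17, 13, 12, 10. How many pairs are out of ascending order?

20

Element-by-element contributions:
28: 6
19: 4
23: 4
17: 3
13: 2
12: 1
10: 0
Sum: 6 + 4 + 4 + 3 + 2 + 1 + 0 = 20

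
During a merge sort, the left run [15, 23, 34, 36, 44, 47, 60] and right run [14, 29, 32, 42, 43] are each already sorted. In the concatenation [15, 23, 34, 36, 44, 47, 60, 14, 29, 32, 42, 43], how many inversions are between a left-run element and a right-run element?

Split inversions: 23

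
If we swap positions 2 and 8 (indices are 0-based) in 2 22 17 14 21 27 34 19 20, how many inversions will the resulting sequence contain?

Positions 2 and 8 hold 17 and 20; after swapping, the array is [2, 22, 20, 14, 21, 27, 34, 19, 17].
Count, for each position, how many later elements it exceeds:
2: 0
22: 5
20: 3
14: 0
21: 2
27: 2
34: 2
19: 1
17: 0
Sum: 0 + 5 + 3 + 0 + 2 + 2 + 2 + 1 + 0 = 15

15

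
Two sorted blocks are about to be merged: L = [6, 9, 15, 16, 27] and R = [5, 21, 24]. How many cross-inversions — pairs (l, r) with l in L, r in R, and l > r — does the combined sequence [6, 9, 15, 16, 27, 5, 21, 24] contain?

Take each right-half value and tally the left-half values above it:
r = 5: 6, 9, 15, 16, 27 → 5
r = 21: 27 → 1
r = 24: 27 → 1
Cross-inversions: 5 + 1 + 1 = 7

7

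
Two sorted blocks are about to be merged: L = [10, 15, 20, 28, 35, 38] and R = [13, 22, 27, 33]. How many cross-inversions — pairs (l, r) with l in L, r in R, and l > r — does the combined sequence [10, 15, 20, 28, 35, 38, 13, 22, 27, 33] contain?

Cross-inversions: 13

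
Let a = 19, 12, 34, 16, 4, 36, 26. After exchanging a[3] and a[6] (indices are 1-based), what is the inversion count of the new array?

There are 10 inversions.

Positions 3 and 6 hold 34 and 36; after swapping, the array is [19, 12, 36, 16, 4, 34, 26].
Element-by-element contributions:
19: 3
12: 1
36: 4
16: 1
4: 0
34: 1
26: 0
Sum: 3 + 1 + 4 + 1 + 0 + 1 + 0 = 10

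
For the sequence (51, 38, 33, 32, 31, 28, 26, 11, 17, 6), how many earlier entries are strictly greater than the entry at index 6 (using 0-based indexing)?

6

The element at index 6 is 26.
Elements before it: 51, 38, 33, 32, 31, 28
Those larger than 26: 51, 38, 33, 32, 31, 28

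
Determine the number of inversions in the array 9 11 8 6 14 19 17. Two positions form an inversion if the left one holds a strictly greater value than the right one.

Out-of-order index pairs (0-indexed):
(0,2): 9 > 8
(0,3): 9 > 6
(1,2): 11 > 8
(1,3): 11 > 6
(2,3): 8 > 6
(5,6): 19 > 17
That's 6 pairs.

6 inversions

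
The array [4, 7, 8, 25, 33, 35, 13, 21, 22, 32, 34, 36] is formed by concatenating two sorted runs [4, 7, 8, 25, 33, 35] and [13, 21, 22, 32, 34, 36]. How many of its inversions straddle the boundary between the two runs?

12

Count, for every r in R, how many entries of L exceed r:
r = 13: 25, 33, 35 → 3
r = 21: 25, 33, 35 → 3
r = 22: 25, 33, 35 → 3
r = 32: 33, 35 → 2
r = 34: 35 → 1
r = 36: none → 0
Cross-inversions: 3 + 3 + 3 + 2 + 1 + 0 = 12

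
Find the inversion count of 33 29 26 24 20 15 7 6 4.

Sweep left to right; for each value list the smaller values that follow it:
33 → 29, 26, 24, 20, 15, 7, 6, 4 → 8
29 → 26, 24, 20, 15, 7, 6, 4 → 7
26 → 24, 20, 15, 7, 6, 4 → 6
24 → 20, 15, 7, 6, 4 → 5
20 → 15, 7, 6, 4 → 4
15 → 7, 6, 4 → 3
7 → 6, 4 → 2
6 → 4 → 1
4 → none → 0
Sum: 8 + 7 + 6 + 5 + 4 + 3 + 2 + 1 + 0 = 36

Out-of-order pairs: 36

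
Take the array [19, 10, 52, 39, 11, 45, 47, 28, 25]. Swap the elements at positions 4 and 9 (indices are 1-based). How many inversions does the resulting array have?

13

Positions 4 and 9 hold 39 and 25; after swapping, the array is [19, 10, 52, 25, 11, 45, 47, 28, 39].
Sweep left to right; for each value list the smaller values that follow it:
19 → 10, 11 → 2
10 → none → 0
52 → 25, 11, 45, 47, 28, 39 → 6
25 → 11 → 1
11 → none → 0
45 → 28, 39 → 2
47 → 28, 39 → 2
28 → none → 0
39 → none → 0
Sum: 2 + 0 + 6 + 1 + 0 + 2 + 2 + 0 + 0 = 13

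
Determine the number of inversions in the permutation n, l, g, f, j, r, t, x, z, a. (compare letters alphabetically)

There are 17 out-of-order pairs.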